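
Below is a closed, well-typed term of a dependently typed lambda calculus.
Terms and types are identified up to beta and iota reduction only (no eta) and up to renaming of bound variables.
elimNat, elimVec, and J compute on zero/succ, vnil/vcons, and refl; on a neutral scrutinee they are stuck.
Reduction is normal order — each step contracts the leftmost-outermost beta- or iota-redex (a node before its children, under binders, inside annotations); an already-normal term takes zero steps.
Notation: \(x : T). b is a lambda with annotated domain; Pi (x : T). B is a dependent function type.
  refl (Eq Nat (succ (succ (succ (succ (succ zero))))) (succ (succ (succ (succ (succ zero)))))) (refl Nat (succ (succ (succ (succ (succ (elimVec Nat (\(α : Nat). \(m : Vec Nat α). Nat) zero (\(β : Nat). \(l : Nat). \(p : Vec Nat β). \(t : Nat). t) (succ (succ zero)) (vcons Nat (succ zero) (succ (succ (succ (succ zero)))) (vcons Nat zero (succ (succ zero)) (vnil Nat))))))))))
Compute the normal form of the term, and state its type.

resulting normal form:
  refl (Eq Nat (succ (succ (succ (succ (succ zero))))) (succ (succ (succ (succ (succ zero)))))) (refl Nat (succ (succ (succ (succ (succ zero))))))
the term's type:
  Eq (Eq Nat (succ (succ (succ (succ (succ zero))))) (succ (succ (succ (succ (succ zero)))))) (refl Nat (succ (succ (succ (succ (succ zero)))))) (refl Nat (succ (succ (succ (succ (succ zero))))))
observation: normalization takes exactly 11 steps under the normal-order strategy.


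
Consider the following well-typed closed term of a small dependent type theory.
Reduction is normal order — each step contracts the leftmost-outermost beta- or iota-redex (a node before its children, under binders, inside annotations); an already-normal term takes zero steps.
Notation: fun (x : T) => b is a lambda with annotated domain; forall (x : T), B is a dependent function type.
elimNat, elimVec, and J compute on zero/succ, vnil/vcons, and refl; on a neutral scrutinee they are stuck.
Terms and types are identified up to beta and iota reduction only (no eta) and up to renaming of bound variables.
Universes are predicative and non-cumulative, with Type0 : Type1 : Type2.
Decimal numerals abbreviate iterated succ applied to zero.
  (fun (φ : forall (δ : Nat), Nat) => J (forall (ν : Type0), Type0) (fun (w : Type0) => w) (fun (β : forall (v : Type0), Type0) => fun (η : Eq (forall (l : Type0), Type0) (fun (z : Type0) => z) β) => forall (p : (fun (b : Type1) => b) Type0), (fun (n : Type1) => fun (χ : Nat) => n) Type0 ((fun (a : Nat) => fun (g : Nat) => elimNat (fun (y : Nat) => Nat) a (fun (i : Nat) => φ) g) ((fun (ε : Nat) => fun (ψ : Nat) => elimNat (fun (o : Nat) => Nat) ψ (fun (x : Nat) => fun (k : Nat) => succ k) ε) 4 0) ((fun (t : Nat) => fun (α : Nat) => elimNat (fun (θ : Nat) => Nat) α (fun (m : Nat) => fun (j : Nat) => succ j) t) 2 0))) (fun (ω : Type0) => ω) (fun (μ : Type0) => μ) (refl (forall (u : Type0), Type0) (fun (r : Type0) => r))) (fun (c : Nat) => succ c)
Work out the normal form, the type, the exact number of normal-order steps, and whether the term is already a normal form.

resulting normal form:
  fun (φ : Type0) => φ
the term's type:
  forall (φ : Type0), Type0
steps to reach normal form (normal order): 2
already normal: no
first redex: a beta-redex


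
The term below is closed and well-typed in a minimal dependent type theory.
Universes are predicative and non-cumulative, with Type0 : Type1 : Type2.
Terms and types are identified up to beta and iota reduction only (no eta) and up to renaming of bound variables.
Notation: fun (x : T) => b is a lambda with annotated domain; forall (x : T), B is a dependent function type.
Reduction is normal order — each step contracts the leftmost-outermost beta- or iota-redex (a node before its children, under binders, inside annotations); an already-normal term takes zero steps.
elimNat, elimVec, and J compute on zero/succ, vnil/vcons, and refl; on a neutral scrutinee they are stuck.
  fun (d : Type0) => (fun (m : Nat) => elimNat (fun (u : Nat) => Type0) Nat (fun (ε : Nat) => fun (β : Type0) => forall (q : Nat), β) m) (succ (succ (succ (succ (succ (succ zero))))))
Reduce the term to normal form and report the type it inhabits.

normal form:
  fun (d : Type0) => forall (m : Nat), forall (u : Nat), forall (ε : Nat), forall (β : Nat), forall (q : Nat), forall (φ : Nat), Nat
the term's type:
  forall (d : Type0), Type0


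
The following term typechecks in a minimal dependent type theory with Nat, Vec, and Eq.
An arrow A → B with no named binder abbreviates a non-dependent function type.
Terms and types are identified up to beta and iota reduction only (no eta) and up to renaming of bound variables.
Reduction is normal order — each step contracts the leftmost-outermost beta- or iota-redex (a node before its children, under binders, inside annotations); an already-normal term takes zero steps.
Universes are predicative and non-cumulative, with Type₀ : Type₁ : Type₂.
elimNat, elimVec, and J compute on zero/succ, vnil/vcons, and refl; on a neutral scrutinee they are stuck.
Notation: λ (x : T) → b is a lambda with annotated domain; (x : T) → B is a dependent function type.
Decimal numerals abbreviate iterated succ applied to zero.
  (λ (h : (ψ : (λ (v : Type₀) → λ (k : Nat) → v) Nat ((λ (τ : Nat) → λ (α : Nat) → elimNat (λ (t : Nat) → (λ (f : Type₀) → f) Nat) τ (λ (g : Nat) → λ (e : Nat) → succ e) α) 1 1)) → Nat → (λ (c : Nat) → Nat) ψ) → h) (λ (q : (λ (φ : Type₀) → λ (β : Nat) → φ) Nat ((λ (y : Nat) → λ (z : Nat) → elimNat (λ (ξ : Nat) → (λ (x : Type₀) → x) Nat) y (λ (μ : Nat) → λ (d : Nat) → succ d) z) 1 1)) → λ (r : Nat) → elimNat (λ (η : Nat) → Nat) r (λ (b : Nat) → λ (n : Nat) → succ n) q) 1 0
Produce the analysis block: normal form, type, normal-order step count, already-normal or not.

normal form:
  1
inferred type:
  Nat
reduction steps (normal order): 7
started in normal form: no
first contracted redex: a beta-redex


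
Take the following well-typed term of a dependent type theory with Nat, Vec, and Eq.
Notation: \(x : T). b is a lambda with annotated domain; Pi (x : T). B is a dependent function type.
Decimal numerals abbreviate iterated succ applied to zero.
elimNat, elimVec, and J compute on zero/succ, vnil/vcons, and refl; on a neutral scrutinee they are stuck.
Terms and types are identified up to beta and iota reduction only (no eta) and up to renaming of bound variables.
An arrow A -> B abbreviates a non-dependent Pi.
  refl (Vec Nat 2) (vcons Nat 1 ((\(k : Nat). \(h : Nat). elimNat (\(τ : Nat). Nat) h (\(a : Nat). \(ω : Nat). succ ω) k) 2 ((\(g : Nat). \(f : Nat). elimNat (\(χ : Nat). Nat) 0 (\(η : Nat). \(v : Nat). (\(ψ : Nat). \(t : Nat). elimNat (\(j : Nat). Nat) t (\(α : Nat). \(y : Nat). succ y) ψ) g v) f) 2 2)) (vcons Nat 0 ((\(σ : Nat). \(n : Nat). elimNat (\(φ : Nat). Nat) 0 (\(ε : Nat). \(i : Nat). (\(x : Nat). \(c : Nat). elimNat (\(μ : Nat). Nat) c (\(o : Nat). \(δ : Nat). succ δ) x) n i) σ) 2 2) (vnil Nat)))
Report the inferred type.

inferred type:
  Eq (Vec Nat 2) (vcons Nat 1 6 (vcons Nat 0 4 (vnil Nat))) (vcons Nat 1 6 (vcons Nat 0 4 (vnil Nat)))


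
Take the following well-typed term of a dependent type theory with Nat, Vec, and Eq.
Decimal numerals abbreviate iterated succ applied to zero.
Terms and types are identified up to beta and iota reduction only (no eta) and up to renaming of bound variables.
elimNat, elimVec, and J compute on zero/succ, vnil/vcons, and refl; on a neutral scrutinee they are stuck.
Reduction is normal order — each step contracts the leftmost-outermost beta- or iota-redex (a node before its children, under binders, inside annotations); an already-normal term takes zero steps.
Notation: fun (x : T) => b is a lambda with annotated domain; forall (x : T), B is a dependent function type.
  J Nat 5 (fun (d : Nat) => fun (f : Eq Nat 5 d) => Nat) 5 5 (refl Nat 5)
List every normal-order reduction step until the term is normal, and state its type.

normal-order reduction:
  J Nat 5 (fun (d : Nat) => fun (f : Eq Nat 5 d) => Nat) 5 5 (refl Nat 5)
  ~> 5
the term's type:
  Nat


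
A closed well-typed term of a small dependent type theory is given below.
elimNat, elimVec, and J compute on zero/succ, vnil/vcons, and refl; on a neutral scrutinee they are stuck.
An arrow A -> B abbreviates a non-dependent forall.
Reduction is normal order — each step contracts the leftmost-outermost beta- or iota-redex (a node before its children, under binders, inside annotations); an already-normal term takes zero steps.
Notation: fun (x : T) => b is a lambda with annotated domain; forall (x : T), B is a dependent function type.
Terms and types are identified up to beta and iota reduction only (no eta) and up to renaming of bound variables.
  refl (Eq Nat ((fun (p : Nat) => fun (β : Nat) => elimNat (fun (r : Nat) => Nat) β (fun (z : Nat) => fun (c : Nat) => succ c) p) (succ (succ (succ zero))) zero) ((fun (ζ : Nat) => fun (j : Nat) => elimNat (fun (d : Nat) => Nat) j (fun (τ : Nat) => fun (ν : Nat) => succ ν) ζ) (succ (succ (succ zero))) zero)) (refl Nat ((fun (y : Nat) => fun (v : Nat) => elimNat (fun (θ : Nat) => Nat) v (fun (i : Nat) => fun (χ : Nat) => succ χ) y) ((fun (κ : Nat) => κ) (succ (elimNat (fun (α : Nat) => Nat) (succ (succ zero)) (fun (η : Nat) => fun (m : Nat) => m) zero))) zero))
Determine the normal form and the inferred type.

resulting normal form:
  refl (Eq Nat (succ (succ (succ zero))) (succ (succ (succ zero)))) (refl Nat (succ (succ (succ zero))))
type:
  Eq (Eq Nat (succ (succ (succ zero))) (succ (succ (succ zero)))) (refl Nat (succ (succ (succ zero)))) (refl Nat (succ (succ (succ zero))))
observation: normalization takes exactly 38 steps under the normal-order strategy.


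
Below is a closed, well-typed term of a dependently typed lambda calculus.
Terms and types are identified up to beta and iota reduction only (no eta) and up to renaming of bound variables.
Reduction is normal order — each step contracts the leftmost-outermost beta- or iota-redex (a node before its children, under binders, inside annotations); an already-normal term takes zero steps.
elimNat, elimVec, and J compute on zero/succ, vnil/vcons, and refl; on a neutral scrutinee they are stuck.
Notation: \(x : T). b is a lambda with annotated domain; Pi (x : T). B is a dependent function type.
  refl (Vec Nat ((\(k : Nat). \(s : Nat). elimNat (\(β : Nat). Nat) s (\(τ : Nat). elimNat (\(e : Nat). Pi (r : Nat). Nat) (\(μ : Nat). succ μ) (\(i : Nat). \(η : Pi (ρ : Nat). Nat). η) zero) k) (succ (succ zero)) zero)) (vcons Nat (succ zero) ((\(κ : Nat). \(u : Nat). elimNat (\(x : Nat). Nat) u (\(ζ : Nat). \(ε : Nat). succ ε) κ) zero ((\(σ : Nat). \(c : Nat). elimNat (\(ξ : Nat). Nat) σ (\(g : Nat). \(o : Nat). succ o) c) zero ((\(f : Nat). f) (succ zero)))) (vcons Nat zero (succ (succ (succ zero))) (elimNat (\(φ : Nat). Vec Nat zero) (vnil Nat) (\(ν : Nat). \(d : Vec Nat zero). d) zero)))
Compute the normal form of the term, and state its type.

reduced normal form:
  refl (Vec Nat (succ (succ zero))) (vcons Nat (succ zero) (succ zero) (vcons Nat zero (succ (succ (succ zero))) (vnil Nat)))
inferred type:
  Eq (Vec Nat (succ (succ zero))) (vcons Nat (succ zero) (succ zero) (vcons Nat zero (succ (succ (succ zero))) (vnil Nat))) (vcons Nat (succ zero) (succ zero) (vcons Nat zero (succ (succ (succ zero))) (vnil Nat)))
observation: the leftmost-outermost redex is a beta-redex, and normalization takes 22 steps.


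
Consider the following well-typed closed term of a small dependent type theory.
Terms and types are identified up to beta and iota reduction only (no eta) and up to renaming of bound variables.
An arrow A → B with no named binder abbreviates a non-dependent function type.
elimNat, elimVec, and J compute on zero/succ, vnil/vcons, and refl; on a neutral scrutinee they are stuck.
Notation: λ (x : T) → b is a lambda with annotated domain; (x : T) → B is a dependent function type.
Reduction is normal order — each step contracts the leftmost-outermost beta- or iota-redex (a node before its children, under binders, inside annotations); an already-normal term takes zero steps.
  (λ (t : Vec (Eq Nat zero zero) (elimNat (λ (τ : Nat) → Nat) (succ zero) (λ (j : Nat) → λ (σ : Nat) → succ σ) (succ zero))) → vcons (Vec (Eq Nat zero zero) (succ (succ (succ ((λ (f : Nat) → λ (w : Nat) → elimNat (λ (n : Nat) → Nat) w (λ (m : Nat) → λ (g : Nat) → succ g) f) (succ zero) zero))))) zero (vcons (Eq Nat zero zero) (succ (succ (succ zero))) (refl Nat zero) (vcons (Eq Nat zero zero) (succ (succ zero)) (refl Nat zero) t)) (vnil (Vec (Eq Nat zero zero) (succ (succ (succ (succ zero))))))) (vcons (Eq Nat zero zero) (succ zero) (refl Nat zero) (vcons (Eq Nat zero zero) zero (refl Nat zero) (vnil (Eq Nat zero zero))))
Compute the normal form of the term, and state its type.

resulting normal form:
  vcons (Vec (Eq Nat zero zero) (succ (succ (succ (succ zero))))) zero (vcons (Eq Nat zero zero) (succ (succ (succ zero))) (refl Nat zero) (vcons (Eq Nat zero zero) (succ (succ zero)) (refl Nat zero) (vcons (Eq Nat zero zero) (succ zero) (refl Nat zero) (vcons (Eq Nat zero zero) zero (refl Nat zero) (vnil (Eq Nat zero zero)))))) (vnil (Vec (Eq Nat zero zero) (succ (succ (succ (succ zero))))))
type:
  Vec (Vec (Eq Nat zero zero) (succ (succ (succ (succ zero))))) (succ zero)


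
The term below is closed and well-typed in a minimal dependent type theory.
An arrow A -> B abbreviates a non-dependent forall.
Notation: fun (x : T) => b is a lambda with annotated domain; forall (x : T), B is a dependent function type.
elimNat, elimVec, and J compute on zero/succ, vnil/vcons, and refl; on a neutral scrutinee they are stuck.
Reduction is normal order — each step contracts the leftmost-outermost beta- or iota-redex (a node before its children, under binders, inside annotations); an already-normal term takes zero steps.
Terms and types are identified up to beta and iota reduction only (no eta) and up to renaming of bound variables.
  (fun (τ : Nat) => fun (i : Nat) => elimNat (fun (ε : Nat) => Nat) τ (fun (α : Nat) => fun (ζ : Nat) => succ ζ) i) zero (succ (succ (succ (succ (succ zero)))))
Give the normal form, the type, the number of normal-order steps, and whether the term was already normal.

resulting normal form:
  succ (succ (succ (succ (succ zero))))
inferred type:
  Nat
reduction steps (normal order): 18
already normal: no
first redex: a beta-redex


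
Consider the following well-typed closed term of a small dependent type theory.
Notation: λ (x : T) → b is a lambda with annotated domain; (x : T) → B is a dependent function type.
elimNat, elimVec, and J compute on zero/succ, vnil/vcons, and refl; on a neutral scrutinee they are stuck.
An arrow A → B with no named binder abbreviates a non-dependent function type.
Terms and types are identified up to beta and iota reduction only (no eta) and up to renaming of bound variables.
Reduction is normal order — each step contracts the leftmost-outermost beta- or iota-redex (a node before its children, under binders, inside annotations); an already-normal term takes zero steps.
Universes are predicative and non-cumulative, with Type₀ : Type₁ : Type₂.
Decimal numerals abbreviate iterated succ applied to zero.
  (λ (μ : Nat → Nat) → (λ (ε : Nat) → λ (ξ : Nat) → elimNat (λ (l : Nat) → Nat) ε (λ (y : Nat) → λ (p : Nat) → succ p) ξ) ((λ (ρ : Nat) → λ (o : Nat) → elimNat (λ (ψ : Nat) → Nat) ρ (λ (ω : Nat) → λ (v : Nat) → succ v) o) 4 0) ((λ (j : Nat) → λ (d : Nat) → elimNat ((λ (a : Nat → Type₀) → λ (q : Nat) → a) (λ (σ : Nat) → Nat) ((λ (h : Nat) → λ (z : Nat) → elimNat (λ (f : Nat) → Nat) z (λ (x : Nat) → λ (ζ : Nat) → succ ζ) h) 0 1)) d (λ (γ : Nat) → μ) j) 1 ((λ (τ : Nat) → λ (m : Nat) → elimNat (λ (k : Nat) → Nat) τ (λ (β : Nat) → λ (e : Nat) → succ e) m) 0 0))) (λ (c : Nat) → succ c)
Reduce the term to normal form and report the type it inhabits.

reduced normal form:
  5
inferred type:
  Nat
observation: normalization takes exactly 19 steps under the normal-order strategy.


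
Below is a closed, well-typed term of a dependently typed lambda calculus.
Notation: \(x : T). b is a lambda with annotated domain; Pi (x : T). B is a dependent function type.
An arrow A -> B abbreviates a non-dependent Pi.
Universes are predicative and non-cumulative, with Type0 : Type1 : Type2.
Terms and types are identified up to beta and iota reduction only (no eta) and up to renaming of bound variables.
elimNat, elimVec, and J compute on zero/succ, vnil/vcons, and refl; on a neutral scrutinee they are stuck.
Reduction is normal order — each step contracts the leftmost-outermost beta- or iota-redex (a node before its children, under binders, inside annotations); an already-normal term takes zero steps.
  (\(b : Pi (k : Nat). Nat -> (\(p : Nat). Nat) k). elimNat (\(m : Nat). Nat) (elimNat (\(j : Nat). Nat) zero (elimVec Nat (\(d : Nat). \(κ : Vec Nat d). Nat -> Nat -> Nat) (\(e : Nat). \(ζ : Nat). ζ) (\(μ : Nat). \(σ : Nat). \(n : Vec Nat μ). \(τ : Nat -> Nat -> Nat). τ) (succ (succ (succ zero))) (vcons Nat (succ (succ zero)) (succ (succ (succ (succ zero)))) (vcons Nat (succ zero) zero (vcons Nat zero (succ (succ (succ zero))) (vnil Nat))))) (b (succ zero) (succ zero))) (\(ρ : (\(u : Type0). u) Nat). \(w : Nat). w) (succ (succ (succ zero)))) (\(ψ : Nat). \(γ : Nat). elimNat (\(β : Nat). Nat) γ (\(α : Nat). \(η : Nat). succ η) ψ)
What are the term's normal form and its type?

normal form:
  zero
the term's type:
  Nat
observation: contracting a beta-redex first, the term normalizes in 40 steps.


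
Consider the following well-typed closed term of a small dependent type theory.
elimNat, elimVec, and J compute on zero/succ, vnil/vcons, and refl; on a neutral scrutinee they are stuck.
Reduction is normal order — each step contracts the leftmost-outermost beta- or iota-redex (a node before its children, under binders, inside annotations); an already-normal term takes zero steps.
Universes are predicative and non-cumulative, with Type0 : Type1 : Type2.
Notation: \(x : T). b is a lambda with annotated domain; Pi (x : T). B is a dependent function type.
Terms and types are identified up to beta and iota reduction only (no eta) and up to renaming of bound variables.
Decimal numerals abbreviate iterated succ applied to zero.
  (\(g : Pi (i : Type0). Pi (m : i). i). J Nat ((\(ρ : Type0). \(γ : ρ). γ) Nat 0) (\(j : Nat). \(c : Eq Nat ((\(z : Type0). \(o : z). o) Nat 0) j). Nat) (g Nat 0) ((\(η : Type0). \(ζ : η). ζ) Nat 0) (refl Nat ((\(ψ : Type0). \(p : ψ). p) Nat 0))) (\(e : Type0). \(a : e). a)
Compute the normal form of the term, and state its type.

normal form:
  0
type:
  Nat
observation: contracting a beta-redex first, the term normalizes in 4 steps.


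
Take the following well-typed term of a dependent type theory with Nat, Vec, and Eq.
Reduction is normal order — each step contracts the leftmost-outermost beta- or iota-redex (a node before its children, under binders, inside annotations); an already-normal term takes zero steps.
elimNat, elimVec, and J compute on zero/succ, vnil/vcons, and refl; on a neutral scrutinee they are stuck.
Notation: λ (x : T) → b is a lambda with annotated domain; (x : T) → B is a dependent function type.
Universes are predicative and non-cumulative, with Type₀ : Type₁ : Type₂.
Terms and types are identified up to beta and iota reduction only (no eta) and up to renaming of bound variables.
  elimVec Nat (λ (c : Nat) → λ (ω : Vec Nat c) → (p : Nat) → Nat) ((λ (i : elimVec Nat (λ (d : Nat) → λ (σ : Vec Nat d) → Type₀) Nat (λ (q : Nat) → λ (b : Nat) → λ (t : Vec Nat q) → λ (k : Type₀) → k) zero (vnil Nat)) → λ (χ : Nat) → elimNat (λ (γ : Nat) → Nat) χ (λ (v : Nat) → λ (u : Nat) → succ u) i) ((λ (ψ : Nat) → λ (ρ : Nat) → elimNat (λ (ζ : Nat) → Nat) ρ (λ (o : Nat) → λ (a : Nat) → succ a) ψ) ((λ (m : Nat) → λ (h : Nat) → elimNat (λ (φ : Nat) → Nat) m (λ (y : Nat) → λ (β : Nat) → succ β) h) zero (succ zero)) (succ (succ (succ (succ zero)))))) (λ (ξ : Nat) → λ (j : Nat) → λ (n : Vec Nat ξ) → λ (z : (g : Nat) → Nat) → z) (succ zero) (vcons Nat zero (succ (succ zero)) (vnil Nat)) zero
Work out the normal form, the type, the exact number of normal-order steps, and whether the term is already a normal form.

resulting normal form:
  succ (succ (succ (succ (succ zero))))
type:
  Nat
normal-order step count: 36
term was already normal: no
first redex: an elimVec iota-redex


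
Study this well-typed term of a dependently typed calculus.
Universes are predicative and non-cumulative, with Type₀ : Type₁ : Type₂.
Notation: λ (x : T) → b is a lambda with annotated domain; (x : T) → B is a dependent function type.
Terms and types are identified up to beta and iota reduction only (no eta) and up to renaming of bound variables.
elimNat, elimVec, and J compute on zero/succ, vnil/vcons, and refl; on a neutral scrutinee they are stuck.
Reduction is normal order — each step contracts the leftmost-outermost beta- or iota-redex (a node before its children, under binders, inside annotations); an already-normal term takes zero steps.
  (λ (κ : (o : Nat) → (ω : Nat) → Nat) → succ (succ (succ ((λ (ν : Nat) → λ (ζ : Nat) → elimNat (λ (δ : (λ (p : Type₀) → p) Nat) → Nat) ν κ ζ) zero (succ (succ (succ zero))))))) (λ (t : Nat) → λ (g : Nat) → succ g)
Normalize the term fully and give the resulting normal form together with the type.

resulting normal form:
  succ (succ (succ (succ (succ (succ zero)))))
type:
  Nat
observation: contracting a beta-redex first, the term normalizes in 13 steps.


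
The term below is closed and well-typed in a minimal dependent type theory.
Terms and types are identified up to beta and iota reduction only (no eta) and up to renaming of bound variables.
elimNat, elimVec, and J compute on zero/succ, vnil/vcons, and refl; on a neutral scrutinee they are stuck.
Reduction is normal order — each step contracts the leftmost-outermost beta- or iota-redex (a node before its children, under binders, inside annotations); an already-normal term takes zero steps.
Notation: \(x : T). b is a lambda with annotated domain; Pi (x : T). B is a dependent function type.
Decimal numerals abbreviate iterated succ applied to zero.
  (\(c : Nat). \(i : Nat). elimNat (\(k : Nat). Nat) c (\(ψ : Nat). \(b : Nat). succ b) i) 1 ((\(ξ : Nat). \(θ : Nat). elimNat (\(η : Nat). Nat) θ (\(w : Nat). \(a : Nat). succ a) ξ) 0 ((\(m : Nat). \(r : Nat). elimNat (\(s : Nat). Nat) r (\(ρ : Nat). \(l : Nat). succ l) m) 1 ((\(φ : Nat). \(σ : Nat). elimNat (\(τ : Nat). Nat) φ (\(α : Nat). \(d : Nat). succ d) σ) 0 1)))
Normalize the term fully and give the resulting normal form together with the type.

normal form:
  3
the term's type:
  Nat


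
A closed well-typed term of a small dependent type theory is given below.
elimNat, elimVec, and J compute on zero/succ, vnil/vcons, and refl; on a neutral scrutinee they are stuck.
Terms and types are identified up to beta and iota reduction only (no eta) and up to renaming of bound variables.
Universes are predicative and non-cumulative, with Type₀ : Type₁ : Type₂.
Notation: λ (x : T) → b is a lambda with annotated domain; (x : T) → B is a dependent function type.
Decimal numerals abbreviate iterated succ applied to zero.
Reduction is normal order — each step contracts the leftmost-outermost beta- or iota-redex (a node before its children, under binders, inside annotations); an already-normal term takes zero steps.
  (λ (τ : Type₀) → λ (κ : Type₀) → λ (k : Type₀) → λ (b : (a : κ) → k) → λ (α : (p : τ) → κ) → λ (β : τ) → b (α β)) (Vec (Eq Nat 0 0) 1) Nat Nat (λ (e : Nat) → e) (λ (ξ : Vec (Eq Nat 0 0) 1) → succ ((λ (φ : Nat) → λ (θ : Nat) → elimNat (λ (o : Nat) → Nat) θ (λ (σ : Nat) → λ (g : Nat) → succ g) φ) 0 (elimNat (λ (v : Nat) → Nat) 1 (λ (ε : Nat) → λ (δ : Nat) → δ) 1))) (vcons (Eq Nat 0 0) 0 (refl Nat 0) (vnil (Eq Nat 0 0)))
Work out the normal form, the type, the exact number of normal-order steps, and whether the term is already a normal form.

normal form:
  2
type:
  Nat
normal-order step count: 15
already normal: no
first contracted redex: a beta-redex


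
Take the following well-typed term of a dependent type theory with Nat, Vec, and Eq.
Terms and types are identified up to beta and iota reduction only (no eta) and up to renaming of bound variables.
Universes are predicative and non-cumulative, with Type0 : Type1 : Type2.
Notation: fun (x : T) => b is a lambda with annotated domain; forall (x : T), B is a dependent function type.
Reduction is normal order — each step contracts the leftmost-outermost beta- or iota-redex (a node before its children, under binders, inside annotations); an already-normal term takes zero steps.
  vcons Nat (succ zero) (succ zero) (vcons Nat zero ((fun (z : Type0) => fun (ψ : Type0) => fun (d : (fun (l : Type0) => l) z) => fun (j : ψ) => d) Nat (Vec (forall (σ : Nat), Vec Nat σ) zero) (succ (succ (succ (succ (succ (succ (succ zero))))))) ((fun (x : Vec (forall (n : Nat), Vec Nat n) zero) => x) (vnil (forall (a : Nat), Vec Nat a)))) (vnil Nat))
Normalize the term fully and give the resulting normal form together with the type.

normal form:
  vcons Nat (succ zero) (succ zero) (vcons Nat zero (succ (succ (succ (succ (succ (succ (succ zero))))))) (vnil Nat))
type:
  Vec Nat (succ (succ zero))
observation: 4 normal-order steps separate the term from its normal form.


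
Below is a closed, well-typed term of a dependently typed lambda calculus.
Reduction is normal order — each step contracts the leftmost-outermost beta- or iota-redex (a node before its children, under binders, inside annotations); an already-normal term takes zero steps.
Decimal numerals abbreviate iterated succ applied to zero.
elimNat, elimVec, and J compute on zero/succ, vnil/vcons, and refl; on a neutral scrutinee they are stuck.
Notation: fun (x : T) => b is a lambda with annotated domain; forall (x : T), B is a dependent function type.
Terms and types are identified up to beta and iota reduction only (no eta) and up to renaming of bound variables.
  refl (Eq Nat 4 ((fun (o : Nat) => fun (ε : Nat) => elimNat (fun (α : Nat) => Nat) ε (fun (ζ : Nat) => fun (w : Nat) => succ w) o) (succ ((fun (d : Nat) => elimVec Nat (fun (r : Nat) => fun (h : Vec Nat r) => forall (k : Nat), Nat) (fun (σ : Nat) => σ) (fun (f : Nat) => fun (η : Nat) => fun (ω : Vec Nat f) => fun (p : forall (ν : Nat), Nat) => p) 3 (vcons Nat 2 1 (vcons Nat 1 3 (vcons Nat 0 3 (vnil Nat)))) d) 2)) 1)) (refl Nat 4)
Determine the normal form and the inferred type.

normal form:
  refl (Eq Nat 4 4) (refl Nat 4)
inferred type:
  Eq (Eq Nat 4 4) (refl Nat 4) (refl Nat 4)


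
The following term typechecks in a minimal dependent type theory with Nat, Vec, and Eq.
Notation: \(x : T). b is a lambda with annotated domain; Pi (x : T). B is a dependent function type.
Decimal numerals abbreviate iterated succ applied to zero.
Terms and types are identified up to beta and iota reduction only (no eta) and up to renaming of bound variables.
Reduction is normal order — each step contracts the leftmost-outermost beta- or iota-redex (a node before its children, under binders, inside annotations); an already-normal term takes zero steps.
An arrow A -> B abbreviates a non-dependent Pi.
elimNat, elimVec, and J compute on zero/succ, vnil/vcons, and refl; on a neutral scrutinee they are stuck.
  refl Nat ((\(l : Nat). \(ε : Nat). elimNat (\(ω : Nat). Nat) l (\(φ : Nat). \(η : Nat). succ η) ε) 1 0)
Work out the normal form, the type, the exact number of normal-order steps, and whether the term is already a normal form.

reduced normal form:
  refl Nat 1
type:
  Eq Nat 1 1
normal-order step count: 3
already normal: no
first redex: a beta-redex


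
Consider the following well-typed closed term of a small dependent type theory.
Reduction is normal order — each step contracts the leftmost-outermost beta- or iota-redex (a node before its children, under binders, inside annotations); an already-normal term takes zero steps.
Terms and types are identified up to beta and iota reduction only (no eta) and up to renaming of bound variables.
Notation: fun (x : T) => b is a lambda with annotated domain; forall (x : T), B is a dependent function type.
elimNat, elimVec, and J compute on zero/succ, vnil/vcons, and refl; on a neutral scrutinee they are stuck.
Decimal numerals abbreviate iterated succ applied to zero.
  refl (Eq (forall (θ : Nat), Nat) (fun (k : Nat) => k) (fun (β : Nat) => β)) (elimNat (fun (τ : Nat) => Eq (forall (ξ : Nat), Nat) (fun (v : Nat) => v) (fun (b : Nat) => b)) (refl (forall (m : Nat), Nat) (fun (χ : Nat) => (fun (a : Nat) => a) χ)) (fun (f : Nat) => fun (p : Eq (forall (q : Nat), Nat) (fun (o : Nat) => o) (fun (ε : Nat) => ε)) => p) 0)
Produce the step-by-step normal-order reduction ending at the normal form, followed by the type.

reduction (normal order):
  refl (Eq (forall (θ : Nat), Nat) (fun (k : Nat) => k) (fun (β : Nat) => β)) (elimNat (fun (τ : Nat) => Eq (forall (ξ : Nat), Nat) (fun (v : Nat) => v) (fun (b : Nat) => b)) (refl (forall (m : Nat), Nat) (fun (χ : Nat) => (fun (a : Nat) => a) χ)) (fun (f : Nat) => fun (p : Eq (forall (q : Nat), Nat) (fun (o : Nat) => o) (fun (ε : Nat) => ε)) => p) 0)
  ~> refl (Eq (forall (θ : Nat), Nat) (fun (k : Nat) => k) (fun (β : Nat) => β)) (refl (forall (τ : Nat), Nat) (fun (ξ : Nat) => (fun (v : Nat) => v) ξ))
  ~> refl (Eq (forall (θ : Nat), Nat) (fun (k : Nat) => k) (fun (β : Nat) => β)) (refl (forall (τ : Nat), Nat) (fun (ξ : Nat) => ξ))
the term's type:
  Eq (Eq (forall (θ : Nat), Nat) (fun (k : Nat) => k) (fun (β : Nat) => β)) (refl (forall (τ : Nat), Nat) (fun (ξ : Nat) => ξ)) (refl (forall (v : Nat), Nat) (fun (b : Nat) => b))


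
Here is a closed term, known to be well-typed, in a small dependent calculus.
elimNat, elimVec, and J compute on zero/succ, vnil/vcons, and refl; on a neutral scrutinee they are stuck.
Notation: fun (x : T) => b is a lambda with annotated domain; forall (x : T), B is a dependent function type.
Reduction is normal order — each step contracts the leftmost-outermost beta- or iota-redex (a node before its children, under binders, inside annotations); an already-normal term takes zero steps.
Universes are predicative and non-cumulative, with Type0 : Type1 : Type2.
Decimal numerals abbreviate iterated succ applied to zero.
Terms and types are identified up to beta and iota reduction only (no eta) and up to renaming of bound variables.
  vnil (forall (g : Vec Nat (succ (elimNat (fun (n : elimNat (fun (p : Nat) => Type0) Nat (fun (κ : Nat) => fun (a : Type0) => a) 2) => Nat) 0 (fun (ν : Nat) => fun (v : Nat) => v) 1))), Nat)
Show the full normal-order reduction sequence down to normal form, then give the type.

normal-order reduction:
  vnil (forall (g : Vec Nat (succ (elimNat (fun (n : elimNat (fun (p : Nat) => Type0) Nat (fun (κ : Nat) => fun (a : Type0) => a) 2) => Nat) 0 (fun (ν : Nat) => fun (v : Nat) => v) 1))), Nat)
  ~> vnil (forall (g : Vec Nat (succ ((fun (n : Nat) => fun (p : Nat) => p) 0 (elimNat (fun (κ : elimNat (fun (a : Nat) => Type0) Nat (fun (ν : Nat) => fun (v : Type0) => v) 2) => Nat) 0 (fun (q : Nat) => fun (δ : Nat) => δ) 0)))), Nat)
  ~> vnil (forall (g : Vec Nat (succ ((fun (n : Nat) => n) (elimNat (fun (p : elimNat (fun (κ : Nat) => Type0) Nat (fun (a : Nat) => fun (ν : Type0) => ν) 2) => Nat) 0 (fun (v : Nat) => fun (q : Nat) => q) 0)))), Nat)
  ~> vnil (forall (g : Vec Nat (succ (elimNat (fun (n : elimNat (fun (p : Nat) => Type0) Nat (fun (κ : Nat) => fun (a : Type0) => a) 2) => Nat) 0 (fun (ν : Nat) => fun (v : Nat) => v) 0))), Nat)
  ~> vnil (forall (g : Vec Nat 1), Nat)
type:
  Vec (forall (g : Vec Nat 1), Nat) 0


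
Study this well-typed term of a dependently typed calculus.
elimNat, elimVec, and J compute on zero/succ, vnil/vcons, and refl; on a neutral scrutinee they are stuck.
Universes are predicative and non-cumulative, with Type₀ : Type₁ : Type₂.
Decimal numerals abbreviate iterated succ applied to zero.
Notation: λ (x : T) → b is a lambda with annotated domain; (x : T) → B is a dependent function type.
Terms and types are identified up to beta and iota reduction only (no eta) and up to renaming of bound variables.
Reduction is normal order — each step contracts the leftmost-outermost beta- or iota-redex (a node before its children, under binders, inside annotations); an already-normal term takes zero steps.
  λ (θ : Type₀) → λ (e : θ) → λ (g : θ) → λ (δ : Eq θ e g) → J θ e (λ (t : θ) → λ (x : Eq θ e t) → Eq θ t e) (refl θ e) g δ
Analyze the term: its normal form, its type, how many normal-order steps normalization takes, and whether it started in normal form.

resulting normal form:
  λ (θ : Type₀) → λ (e : θ) → λ (g : θ) → λ (δ : Eq θ e g) → J θ e (λ (t : θ) → λ (x : Eq θ e t) → Eq θ t e) (refl θ e) g δ
inferred type:
  (θ : Type₀) → (e : θ) → (g : θ) → (δ : Eq θ e g) → Eq θ g e
normal-order step count: 0
already normal: yes


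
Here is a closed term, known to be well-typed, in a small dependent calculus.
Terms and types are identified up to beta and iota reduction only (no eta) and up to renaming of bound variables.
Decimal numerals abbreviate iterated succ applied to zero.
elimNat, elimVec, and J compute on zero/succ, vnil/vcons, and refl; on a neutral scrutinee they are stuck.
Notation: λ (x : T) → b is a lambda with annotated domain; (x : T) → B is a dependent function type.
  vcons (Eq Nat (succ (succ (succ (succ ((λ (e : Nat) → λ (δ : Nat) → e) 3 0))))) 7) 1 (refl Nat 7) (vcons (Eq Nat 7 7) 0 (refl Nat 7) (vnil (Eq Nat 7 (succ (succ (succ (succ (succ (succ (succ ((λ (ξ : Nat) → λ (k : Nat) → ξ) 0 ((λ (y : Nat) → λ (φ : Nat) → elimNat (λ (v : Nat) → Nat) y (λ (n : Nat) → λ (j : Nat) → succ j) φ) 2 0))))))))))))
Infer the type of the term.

the term's type:
  Vec (Eq Nat 7 7) 2


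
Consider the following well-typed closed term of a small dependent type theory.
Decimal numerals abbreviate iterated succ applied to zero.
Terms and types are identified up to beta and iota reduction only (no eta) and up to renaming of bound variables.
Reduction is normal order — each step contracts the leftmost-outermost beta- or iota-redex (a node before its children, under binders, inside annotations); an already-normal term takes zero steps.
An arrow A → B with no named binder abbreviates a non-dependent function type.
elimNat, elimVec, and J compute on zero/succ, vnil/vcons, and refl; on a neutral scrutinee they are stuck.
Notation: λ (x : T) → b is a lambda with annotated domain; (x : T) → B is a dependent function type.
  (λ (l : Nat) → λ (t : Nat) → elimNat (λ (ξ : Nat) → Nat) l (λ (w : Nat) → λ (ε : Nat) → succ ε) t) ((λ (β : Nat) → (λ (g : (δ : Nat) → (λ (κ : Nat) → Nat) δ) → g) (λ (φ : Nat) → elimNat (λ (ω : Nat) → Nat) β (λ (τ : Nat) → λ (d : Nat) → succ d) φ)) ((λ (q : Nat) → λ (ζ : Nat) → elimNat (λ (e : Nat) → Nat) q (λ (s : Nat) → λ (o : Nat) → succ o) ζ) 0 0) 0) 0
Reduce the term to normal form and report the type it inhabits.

resulting normal form:
  0
inferred type:
  Nat
observation: 10 normal-order steps normalize the term, beginning with a beta-redex.


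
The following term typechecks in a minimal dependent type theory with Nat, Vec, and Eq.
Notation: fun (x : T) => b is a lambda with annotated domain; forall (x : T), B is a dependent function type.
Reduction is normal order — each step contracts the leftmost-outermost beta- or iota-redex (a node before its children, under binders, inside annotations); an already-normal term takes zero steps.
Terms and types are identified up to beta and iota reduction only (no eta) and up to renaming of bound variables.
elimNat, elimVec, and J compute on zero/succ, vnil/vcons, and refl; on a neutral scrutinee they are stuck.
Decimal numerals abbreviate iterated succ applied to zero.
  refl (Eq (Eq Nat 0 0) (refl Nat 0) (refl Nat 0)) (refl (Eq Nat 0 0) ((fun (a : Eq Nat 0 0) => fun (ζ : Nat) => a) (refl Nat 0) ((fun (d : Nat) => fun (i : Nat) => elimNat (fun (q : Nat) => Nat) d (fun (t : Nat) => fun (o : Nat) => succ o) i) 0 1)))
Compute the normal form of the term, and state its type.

normal form:
  refl (Eq (Eq Nat 0 0) (refl Nat 0) (refl Nat 0)) (refl (Eq Nat 0 0) (refl Nat 0))
type:
  Eq (Eq (Eq Nat 0 0) (refl Nat 0) (refl Nat 0)) (refl (Eq Nat 0 0) (refl Nat 0)) (refl (Eq Nat 0 0) (refl Nat 0))
observation: reduction starts at a beta-redex, and 2 normal-order steps reach the normal form.


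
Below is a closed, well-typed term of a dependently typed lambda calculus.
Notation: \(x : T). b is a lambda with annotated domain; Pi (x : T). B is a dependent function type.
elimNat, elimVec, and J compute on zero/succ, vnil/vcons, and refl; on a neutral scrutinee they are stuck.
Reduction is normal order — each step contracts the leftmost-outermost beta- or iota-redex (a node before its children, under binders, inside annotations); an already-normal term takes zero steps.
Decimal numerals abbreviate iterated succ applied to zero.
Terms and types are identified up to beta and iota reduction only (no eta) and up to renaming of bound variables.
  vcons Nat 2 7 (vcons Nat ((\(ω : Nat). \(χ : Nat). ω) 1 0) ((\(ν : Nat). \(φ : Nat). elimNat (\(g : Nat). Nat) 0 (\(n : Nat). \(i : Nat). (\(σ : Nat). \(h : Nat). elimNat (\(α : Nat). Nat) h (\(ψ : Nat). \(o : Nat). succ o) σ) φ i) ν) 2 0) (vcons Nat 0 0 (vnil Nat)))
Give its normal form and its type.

reduced normal form:
  vcons Nat 2 7 (vcons Nat 1 0 (vcons Nat 0 0 (vnil Nat)))
the term's type:
  Vec Nat 3
observation: contracting a beta-redex first, the term normalizes in 17 steps.


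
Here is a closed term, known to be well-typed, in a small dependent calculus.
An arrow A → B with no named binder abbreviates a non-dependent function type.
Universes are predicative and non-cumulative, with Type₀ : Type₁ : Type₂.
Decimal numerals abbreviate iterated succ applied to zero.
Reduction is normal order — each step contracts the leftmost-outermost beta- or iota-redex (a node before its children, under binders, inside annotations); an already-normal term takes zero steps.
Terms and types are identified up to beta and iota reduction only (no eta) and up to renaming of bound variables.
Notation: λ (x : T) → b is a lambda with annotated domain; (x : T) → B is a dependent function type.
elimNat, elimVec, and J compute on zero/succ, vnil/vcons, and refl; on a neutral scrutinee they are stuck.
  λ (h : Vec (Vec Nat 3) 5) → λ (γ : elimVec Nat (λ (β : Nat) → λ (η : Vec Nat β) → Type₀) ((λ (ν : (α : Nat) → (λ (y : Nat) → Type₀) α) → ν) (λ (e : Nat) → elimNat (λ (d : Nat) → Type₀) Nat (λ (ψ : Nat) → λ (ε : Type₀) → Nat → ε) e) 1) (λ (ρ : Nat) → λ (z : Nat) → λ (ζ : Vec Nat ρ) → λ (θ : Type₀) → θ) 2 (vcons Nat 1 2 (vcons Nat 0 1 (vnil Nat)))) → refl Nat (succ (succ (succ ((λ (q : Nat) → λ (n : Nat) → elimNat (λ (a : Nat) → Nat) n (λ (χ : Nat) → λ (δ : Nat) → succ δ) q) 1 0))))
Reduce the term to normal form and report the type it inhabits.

reduced normal form:
  λ (h : Vec (Vec Nat 3) 5) → λ (γ : Nat → Nat) → refl Nat 4
type:
  Vec (Vec Nat 3) 5 → (Nat → Nat) → Eq Nat 4 4


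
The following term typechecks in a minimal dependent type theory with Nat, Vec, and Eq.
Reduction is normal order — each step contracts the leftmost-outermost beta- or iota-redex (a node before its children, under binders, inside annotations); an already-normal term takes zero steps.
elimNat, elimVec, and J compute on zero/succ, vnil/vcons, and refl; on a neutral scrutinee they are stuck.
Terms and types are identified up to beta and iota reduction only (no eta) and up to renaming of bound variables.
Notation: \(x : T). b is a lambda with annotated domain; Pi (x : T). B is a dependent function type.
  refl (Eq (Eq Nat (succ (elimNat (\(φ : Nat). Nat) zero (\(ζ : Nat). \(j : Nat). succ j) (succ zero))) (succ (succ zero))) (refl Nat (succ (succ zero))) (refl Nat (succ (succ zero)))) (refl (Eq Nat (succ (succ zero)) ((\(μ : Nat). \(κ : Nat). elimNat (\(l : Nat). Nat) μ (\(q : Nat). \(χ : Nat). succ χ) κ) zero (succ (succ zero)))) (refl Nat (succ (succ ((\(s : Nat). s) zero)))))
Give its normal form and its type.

normal form:
  refl (Eq (Eq Nat (succ (succ zero)) (succ (succ zero))) (refl Nat (succ (succ zero))) (refl Nat (succ (succ zero)))) (refl (Eq Nat (succ (succ zero)) (succ (succ zero))) (refl Nat (succ (succ zero))))
type:
  Eq (Eq (Eq Nat (succ (succ zero)) (succ (succ zero))) (refl Nat (succ (succ zero))) (refl Nat (succ (succ zero)))) (refl (Eq Nat (succ (succ zero)) (succ (succ zero))) (refl Nat (succ (succ zero)))) (refl (Eq Nat (succ (succ zero)) (succ (succ zero))) (refl Nat (succ (succ zero))))
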